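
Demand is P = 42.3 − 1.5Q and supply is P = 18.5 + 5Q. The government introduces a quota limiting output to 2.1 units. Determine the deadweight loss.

Competitive equilibrium: 42.3 − 1.5Q = 18.5 + 5Q → Q* = 3.6615, P* = 36.8077.
At Q = 2.1: demand price = 42.3 − 1.5·2.1 = 39.15; supply price = 18.5 + 5·2.1 = 29.
ΔQ = 3.6615 − 2.1 = 1.5615; wedge = 39.15 − 29 = 10.15.
Welfare loss = ½ × 1.5615 × 10.15 = 7.92.

7.92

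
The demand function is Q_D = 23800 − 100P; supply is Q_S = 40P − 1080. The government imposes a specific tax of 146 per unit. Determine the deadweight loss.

In inverse form: demand P = 238 − 0.01Q, supply P = 27 + 0.025Q.
Competitive equilibrium: 238 − 0.01Q = 27 + 0.025Q → Q* = 6028.57143, P* = 177.71429.
With the tax, the buyer price exceeds the seller price by 146: (238 − 0.01Q) − (27 + 0.025Q) = 146 → Q' = 1857.14286.
ΔQ = 6028.57143 − 1857.14286 = 4171.42857; the wedge equals the tax, 146.
Welfare loss = ½ × 4171.42857 × 146 = 304514.29.

304514.29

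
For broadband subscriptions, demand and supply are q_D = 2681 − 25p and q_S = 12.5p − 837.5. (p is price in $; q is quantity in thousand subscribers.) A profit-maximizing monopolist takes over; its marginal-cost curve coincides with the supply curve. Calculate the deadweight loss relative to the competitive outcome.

$421.68 thousand

In inverse form: demand p = 107.24 − 0.04q, supply p = 67 + 0.08q.
Competitive equilibrium: 107.24 − 0.04q = 67 + 0.08q → q* = 335.3333, p* = 93.8267.
Marginal revenue: MR = 107.24 − 0.08q. Set MR = MC: 107.24 − 0.08q = 67 + 0.08q → q_m = 251.5.
Price p_m = 107.24 − 0.04·251.5 = 97.18; MC(q_m) = 67 + 0.08·251.5 = 87.12.
Competitive q* = 335.3333, so Δq = 83.8333; wedge = 97.18 − 87.12 = 10.06.
Welfare loss = ½ × 83.8333 × 10.06 = $421.68 thousand.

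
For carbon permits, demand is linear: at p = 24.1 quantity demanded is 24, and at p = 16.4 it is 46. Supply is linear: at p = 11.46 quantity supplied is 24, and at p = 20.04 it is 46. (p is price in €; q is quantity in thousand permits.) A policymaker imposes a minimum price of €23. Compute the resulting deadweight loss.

€71.88 thousand

Demand slope = (16.4 − 24.1)/(46 − 24) = −0.35, so p = 32.5 − 0.35q.
Supply slope = (20.04 − 11.46)/(46 − 24) = 0.39, so p = 2.1 + 0.39q.
Competitive equilibrium: 32.5 − 0.35q = 2.1 + 0.39q → q* = 41.0811, p* = 18.1216.
At the floor p = 23, quantity demanded = (32.5 − 23)/0.35 = 27.1429.
Sellers' marginal cost at q' = 27.1429: 2.1 + 0.39·27.1429 = 12.6857.
Δq = 41.0811 − 27.1429 = 13.9382; wedge = 23 − 12.6857 = 10.3143.
Deadweight loss = ½ × 13.9382 × 10.3143 = €71.88 thousand.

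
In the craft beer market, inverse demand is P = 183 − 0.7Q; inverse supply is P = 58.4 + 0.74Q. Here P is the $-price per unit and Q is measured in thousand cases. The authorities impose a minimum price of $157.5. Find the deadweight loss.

$1807.15 thousand

Competitive equilibrium: 183 − 0.7Q = 58.4 + 0.74Q → Q* = 86.5278, P* = 122.4306.
At the floor P = 157.5, quantity demanded = (183 − 157.5)/0.7 = 36.4286.
Sellers' marginal cost at Q' = 36.4286: 58.4 + 0.74·36.4286 = 85.3572.
ΔQ = 86.5278 − 36.4286 = 50.0992; wedge = 157.5 − 85.3572 = 72.1428.
Deadweight loss = ½ × 50.0992 × 72.1428 = $1807.15 thousand.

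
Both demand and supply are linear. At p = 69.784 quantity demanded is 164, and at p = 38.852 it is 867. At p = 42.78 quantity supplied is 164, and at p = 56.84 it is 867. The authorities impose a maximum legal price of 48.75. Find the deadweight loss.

Demand slope = (38.852 − 69.784)/(867 − 164) = −0.044, so p = 77 − 0.044q.
Supply slope = (56.84 − 42.78)/(867 − 164) = 0.02, so p = 39.5 + 0.02q.
Competitive equilibrium: 77 − 0.044q = 39.5 + 0.02q → q* = 585.9375, p* = 51.2188.
At the ceiling p = 48.75, quantity supplied = (48.75 − 39.5)/0.02 = 462.5.
Willingness to pay at q' = 462.5: 77 − 0.044·462.5 = 56.65.
Δq = 585.9375 − 462.5 = 123.4375; wedge = 56.65 − 48.75 = 7.9.
Deadweight loss = ½ × 123.4375 × 7.9 = 487.58.

487.58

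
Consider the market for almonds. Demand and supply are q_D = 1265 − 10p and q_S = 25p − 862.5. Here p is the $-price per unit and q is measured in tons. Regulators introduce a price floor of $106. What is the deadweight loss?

In inverse form: demand p = 126.5 − 0.1q, supply p = 34.5 + 0.04q.
Competitive equilibrium: 126.5 − 0.1q = 34.5 + 0.04q → q* = 657.1429, p* = 60.7857.
At the floor p = 106, quantity demanded = (126.5 − 106)/0.1 = 205.
Sellers' marginal cost at q' = 205: 34.5 + 0.04·205 = 42.7.
Δq = 657.1429 − 205 = 452.1429; wedge = 106 − 42.7 = 63.3.
DWL = ½ × 452.1429 × 63.3 = $14310.32.

$14310.32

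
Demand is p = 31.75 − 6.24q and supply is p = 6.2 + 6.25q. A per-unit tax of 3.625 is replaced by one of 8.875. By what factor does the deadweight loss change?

5.994

Competitive equilibrium: 31.75 − 6.24q = 6.2 + 6.25q → q* = 2.0456, p* = 18.9852.
For a per-unit tax t: Δq = t/12.49, so DWL = ½·t·(t/12.49) = t²/24.98.
At t = 3.625: DWL = 0.526. At t = 8.875: DWL = 3.153.
Ratio = (8.875/3.625)² = 5.994.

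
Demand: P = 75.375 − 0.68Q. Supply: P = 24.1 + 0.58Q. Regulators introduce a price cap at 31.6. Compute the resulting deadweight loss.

Competitive equilibrium: 75.375 − 0.68Q = 24.1 + 0.58Q → Q* = 40.6944, P* = 47.7028.
At the ceiling P = 31.6, quantity supplied = (31.6 − 24.1)/0.58 = 12.931.
Willingness to pay at Q' = 12.931: 75.375 − 0.68·12.931 = 66.5819.
ΔQ = 40.6944 − 12.931 = 27.7634; wedge = 66.5819 − 31.6 = 34.9819.
Deadweight loss = ½ × 27.7634 × 34.9819 = 485.61.

485.61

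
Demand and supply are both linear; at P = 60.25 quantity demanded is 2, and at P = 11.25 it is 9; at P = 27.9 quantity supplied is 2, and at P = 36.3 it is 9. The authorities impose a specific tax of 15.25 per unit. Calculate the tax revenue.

Demand slope = (11.25 − 60.25)/(9 − 2) = −7, so P = 74.25 − 7Q.
Supply slope = (36.3 − 27.9)/(9 − 2) = 1.2, so P = 25.5 + 1.2Q.
Competitive equilibrium: 74.25 − 7Q = 25.5 + 1.2Q → Q* = 5.9451, P* = 32.6341.
With the tax, the buyer price exceeds the seller price by 15.25: (74.25 − 7Q) − (25.5 + 1.2Q) = 15.25 → Q' = 4.0854.
Tax revenue = 15.25 × 4.0854 = 62.30.

62.30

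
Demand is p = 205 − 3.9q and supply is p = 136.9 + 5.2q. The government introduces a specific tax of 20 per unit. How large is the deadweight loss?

21.98

Competitive equilibrium: 205 − 3.9q = 136.9 + 5.2q → q* = 7.4835, p* = 175.8143.
With the tax, the buyer price exceeds the seller price by 20: (205 − 3.9q) − (136.9 + 5.2q) = 20 → q' = 5.2857.
Δq = 7.4835 − 5.2857 = 2.1978; the wedge equals the tax, 20.
Welfare loss = ½ × 2.1978 × 20 = 21.98.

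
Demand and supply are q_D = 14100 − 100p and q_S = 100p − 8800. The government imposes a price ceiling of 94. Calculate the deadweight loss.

42025

In inverse form: demand p = 141 − 0.01q, supply p = 88 + 0.01q.
Competitive equilibrium: 141 − 0.01q = 88 + 0.01q → q* = 2650, p* = 114.5.
At the ceiling p = 94, quantity supplied = (94 − 88)/0.01 = 600.
Willingness to pay at q' = 600: 141 − 0.01·600 = 135.
Δq = 2650 − 600 = 2050; wedge = 135 − 94 = 41.
Welfare loss = ½ × 2050 × 41 = 42025.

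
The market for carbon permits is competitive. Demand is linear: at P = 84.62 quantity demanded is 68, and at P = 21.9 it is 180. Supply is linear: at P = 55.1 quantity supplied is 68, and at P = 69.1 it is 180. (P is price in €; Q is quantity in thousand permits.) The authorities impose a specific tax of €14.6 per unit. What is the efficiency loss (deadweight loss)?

Demand slope = (21.9 − 84.62)/(180 − 68) = −0.56, so P = 122.7 − 0.56Q.
Supply slope = (69.1 − 55.1)/(180 − 68) = 0.125, so P = 46.6 + 0.125Q.
Competitive equilibrium: 122.7 − 0.56Q = 46.6 + 0.125Q → Q* = 111.0949, P* = 60.4869.
With the tax, the buyer price exceeds the seller price by 14.6: (122.7 − 0.56Q) − (46.6 + 0.125Q) = 14.6 → Q' = 89.781.
ΔQ = 111.0949 − 89.781 = 21.3139; the wedge equals the tax, 14.6.
Deadweight loss = ½ × 21.3139 × 14.6 = €155.59 thousand.

€155.59 thousand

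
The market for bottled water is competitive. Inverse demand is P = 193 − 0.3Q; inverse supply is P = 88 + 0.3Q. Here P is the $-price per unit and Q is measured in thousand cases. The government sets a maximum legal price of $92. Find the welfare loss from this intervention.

Competitive equilibrium: 193 − 0.3Q = 88 + 0.3Q → Q* = 175, P* = 140.5.
At the ceiling P = 92, quantity supplied = (92 − 88)/0.3 = 13.3333.
Willingness to pay at Q' = 13.3333: 193 − 0.3·13.3333 = 189.
ΔQ = 175 − 13.3333 = 161.6667; wedge = 189 − 92 = 97.
DWL = ½ × 161.6667 × 97 = $7840.83 thousand.

$7840.83 thousand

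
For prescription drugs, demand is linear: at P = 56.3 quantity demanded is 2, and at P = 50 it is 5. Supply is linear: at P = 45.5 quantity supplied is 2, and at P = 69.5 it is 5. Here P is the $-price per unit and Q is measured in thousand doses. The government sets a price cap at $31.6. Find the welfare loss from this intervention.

Demand slope = (50 − 56.3)/(5 − 2) = −2.1, so P = 60.5 − 2.1Q.
Supply slope = (69.5 − 45.5)/(5 − 2) = 8, so P = 29.5 + 8Q.
Competitive equilibrium: 60.5 − 2.1Q = 29.5 + 8Q → Q* = 3.0693, P* = 54.0545.
At the ceiling P = 31.6, quantity supplied = (31.6 − 29.5)/8 = 0.2625.
Willingness to pay at Q' = 0.2625: 60.5 − 2.1·0.2625 = 59.9488.
ΔQ = 3.0693 − 0.2625 = 2.8068; wedge = 59.9488 − 31.6 = 28.3488.
DWL = ½ × 2.8068 × 28.3488 = $39.78 thousand.

$39.78 thousand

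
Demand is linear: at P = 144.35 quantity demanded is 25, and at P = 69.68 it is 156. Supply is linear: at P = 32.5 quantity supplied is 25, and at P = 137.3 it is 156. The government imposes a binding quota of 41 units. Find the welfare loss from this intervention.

2951.61

Demand slope = (69.68 − 144.35)/(156 − 25) = −0.57, so P = 158.6 − 0.57Q.
Supply slope = (137.3 − 32.5)/(156 − 25) = 0.8, so P = 12.5 + 0.8Q.
Competitive equilibrium: 158.6 − 0.57Q = 12.5 + 0.8Q → Q* = 106.6423, P* = 97.8139.
At Q = 41: demand price = 158.6 − 0.57·41 = 135.23; supply price = 12.5 + 0.8·41 = 45.3.
ΔQ = 106.6423 − 41 = 65.6423; wedge = 135.23 − 45.3 = 89.93.
Welfare loss = ½ × 65.6423 × 89.93 = 2951.61.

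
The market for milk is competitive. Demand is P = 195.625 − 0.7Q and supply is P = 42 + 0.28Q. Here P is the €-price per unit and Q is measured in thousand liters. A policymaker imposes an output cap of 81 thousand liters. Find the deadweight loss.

Competitive equilibrium: 195.625 − 0.7Q = 42 + 0.28Q → Q* = 156.7602, P* = 85.8929.
At Q = 81: demand price = 195.625 − 0.7·81 = 138.925; supply price = 42 + 0.28·81 = 64.68.
ΔQ = 156.7602 − 81 = 75.7602; wedge = 138.925 − 64.68 = 74.245.
DWL = ½ × 75.7602 × 74.245 = €2812.41 thousand.

€2812.41 thousand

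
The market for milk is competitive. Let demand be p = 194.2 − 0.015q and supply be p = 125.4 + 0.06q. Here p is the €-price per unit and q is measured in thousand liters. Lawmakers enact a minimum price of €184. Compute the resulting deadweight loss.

€2112.27 thousand

Competitive equilibrium: 194.2 − 0.015q = 125.4 + 0.06q → q* = 917.3333, p* = 180.44.
At the floor p = 184, quantity demanded = (194.2 − 184)/0.015 = 680.
Sellers' marginal cost at q' = 680: 125.4 + 0.06·680 = 166.2.
Δq = 917.3333 − 680 = 237.3333; wedge = 184 − 166.2 = 17.8.
The triangle = ½ × 237.3333 × 17.8 = €2112.27 thousand.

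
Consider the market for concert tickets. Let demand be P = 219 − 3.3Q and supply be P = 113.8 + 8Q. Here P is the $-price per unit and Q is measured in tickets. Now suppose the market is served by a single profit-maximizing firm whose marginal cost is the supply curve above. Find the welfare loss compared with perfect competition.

Competitive equilibrium: 219 − 3.3Q = 113.8 + 8Q → Q* = 9.3097, P* = 188.2779.
Marginal revenue: MR = 219 − 6.6Q. Set MR = MC: 219 − 6.6Q = 113.8 + 8Q → Q_m = 7.2055.
Price P_m = 219 − 3.3·7.2055 = 195.2219; MC(Q_m) = 113.8 + 8·7.2055 = 171.444.
Competitive Q* = 9.3097, so ΔQ = 2.1042; wedge = 195.2219 − 171.444 = 23.7779.
Deadweight loss = ½ × 2.1042 × 23.7779 = $25.02.

$25.02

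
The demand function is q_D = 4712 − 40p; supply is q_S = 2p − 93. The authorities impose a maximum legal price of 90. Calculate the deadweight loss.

625.37

In inverse form: demand p = 117.8 − 0.025q, supply p = 46.5 + 0.5q.
Competitive equilibrium: 117.8 − 0.025q = 46.5 + 0.5q → q* = 135.8095, p* = 114.4048.
At the ceiling p = 90, quantity supplied = (90 − 46.5)/0.5 = 87.
Willingness to pay at q' = 87: 117.8 − 0.025·87 = 115.625.
Δq = 135.8095 − 87 = 48.8095; wedge = 115.625 − 90 = 25.625.
Deadweight loss = ½ × 48.8095 × 25.625 = 625.37.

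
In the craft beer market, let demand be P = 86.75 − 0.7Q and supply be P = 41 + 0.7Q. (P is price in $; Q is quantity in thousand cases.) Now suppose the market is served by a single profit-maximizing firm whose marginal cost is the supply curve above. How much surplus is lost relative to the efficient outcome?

Competitive equilibrium: 86.75 − 0.7Q = 41 + 0.7Q → Q* = 32.6786, P* = 63.875.
Marginal revenue: MR = 86.75 − 1.4Q. Set MR = MC: 86.75 − 1.4Q = 41 + 0.7Q → Q_m = 21.7857.
Price P_m = 86.75 − 0.7·21.7857 = 71.5; MC(Q_m) = 41 + 0.7·21.7857 = 56.25.
Competitive Q* = 32.6786, so ΔQ = 10.8929; wedge = 71.5 − 56.25 = 15.25.
DWL = ½ × 10.8929 × 15.25 = $83.06 thousand.

$83.06 thousand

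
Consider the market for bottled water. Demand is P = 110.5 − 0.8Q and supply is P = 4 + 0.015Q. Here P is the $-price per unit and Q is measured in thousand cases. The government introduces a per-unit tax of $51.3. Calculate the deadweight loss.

Competitive equilibrium: 110.5 − 0.8Q = 4 + 0.015Q → Q* = 130.6748, P* = 5.9601.
With the tax, the buyer price exceeds the seller price by 51.3: (110.5 − 0.8Q) − (4 + 0.015Q) = 51.3 → Q' = 67.7301.
ΔQ = 130.6748 − 67.7301 = 62.9447; the wedge equals the tax, 51.3.
The triangle = ½ × 62.9447 × 51.3 = $1614.53 thousand.

$1614.53 thousand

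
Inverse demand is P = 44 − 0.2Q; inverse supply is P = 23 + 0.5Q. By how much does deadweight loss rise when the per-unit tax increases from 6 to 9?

32.14

Competitive equilibrium: 44 − 0.2Q = 23 + 0.5Q → Q* = 30, P* = 38.
For a per-unit tax t: ΔQ = t/0.7, so DWL = ½·t·(t/0.7) = t²/1.4.
At t = 6: DWL = 25.714. At t = 9: DWL = 57.857.
Increase = 57.857 − 25.714 = 32.14.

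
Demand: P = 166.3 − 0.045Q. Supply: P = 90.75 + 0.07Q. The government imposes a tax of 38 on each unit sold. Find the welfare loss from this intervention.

Competitive equilibrium: 166.3 − 0.045Q = 90.75 + 0.07Q → Q* = 656.9565, P* = 136.737.
With the tax, the buyer price exceeds the seller price by 38: (166.3 − 0.045Q) − (90.75 + 0.07Q) = 38 → Q' = 326.5217.
ΔQ = 656.9565 − 326.5217 = 330.4348; the wedge equals the tax, 38.
Deadweight loss = ½ × 330.4348 × 38 = 6278.26.

6278.26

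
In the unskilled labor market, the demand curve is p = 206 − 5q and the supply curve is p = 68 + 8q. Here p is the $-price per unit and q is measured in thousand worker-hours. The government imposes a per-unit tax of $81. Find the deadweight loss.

Competitive equilibrium: 206 − 5q = 68 + 8q → q* = 10.6154, p* = 152.9231.
With the tax, the buyer price exceeds the seller price by 81: (206 − 5q) − (68 + 8q) = 81 → q' = 4.3846.
Δq = 10.6154 − 4.3846 = 6.2308; the wedge equals the tax, 81.
Deadweight loss = ½ × 6.2308 × 81 = $252.35 thousand.

$252.35 thousand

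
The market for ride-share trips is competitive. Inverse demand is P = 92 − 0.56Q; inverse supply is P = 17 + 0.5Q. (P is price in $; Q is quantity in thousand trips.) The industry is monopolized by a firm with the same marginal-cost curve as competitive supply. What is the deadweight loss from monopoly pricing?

Competitive equilibrium: 92 − 0.56Q = 17 + 0.5Q → Q* = 70.7547, P* = 52.3774.
Marginal revenue: MR = 92 − 1.12Q. Set MR = MC: 92 − 1.12Q = 17 + 0.5Q → Q_m = 46.2963.
Price P_m = 92 − 0.56·46.2963 = 66.0741; MC(Q_m) = 17 + 0.5·46.2963 = 40.1482.
Competitive Q* = 70.7547, so ΔQ = 24.4584; wedge = 66.0741 − 40.1482 = 25.9259.
DWL = ½ × 24.4584 × 25.9259 = $317.05 thousand.

$317.05 thousand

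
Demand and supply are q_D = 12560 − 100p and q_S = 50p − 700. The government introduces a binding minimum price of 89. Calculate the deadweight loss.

54

In inverse form: demand p = 125.6 − 0.01q, supply p = 14 + 0.02q.
Competitive equilibrium: 125.6 − 0.01q = 14 + 0.02q → q* = 3720, p* = 88.4.
At the floor p = 89, quantity demanded = (125.6 − 89)/0.01 = 3660.
Sellers' marginal cost at q' = 3660: 14 + 0.02·3660 = 87.2.
Δq = 3720 − 3660 = 60; wedge = 89 − 87.2 = 1.8.
The triangle = ½ × 60 × 1.8 = 54.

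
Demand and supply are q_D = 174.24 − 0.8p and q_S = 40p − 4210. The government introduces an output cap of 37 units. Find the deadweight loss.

In inverse form: demand p = 217.8 − 1.25q, supply p = 105.25 + 0.025q.
Competitive equilibrium: 217.8 − 1.25q = 105.25 + 0.025q → q* = 88.2745, p* = 107.4569.
At q = 37: demand price = 217.8 − 1.25·37 = 171.55; supply price = 105.25 + 0.025·37 = 106.175.
Δq = 88.2745 − 37 = 51.2745; wedge = 171.55 − 106.175 = 65.375.
DWL = ½ × 51.2745 × 65.375 = 1676.04.

1676.04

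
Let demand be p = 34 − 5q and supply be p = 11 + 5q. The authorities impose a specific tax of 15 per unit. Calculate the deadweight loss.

Competitive equilibrium: 34 − 5q = 11 + 5q → q* = 2.3, p* = 22.5.
With the tax, the buyer price exceeds the seller price by 15: (34 − 5q) − (11 + 5q) = 15 → q' = 0.8.
Δq = 2.3 − 0.8 = 1.5; the wedge equals the tax, 15.
The triangle = ½ × 1.5 × 15 = 11.25.

11.25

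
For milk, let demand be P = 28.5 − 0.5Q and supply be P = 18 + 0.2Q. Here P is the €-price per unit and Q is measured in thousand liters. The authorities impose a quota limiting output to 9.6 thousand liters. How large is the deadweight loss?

€10.206 thousand

Competitive equilibrium: 28.5 − 0.5Q = 18 + 0.2Q → Q* = 15, P* = 21.
At Q = 9.6: demand price = 28.5 − 0.5·9.6 = 23.7; supply price = 18 + 0.2·9.6 = 19.92.
ΔQ = 15 − 9.6 = 5.4; wedge = 23.7 − 19.92 = 3.78.
Deadweight loss = ½ × 5.4 × 3.78 = €10.206 thousand.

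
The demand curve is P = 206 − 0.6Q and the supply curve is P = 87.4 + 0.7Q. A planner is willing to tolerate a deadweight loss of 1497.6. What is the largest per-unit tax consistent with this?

Competitive equilibrium: 206 − 0.6Q = 87.4 + 0.7Q → Q* = 91.2308, P* = 151.2615.
A tax t gives ΔQ = t/1.3 and wedge t, so DWL = t²/2.6.
t²/2.6 = 1497.6 → t² = 3893.76 → t = 62.4.

62.4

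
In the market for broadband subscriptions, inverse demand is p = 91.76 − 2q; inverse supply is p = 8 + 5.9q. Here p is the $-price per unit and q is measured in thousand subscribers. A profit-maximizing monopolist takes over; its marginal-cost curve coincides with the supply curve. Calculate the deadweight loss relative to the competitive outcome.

Competitive equilibrium: 91.76 − 2q = 8 + 5.9q → q* = 10.6025, p* = 70.5549.
Marginal revenue: MR = 91.76 − 4q. Set MR = MC: 91.76 − 4q = 8 + 5.9q → q_m = 8.4606.
Price p_m = 91.76 − 2·8.4606 = 74.8388; MC(q_m) = 8 + 5.9·8.4606 = 57.9175.
Competitive q* = 10.6025, so Δq = 2.1419; wedge = 74.8388 − 57.9175 = 16.9213.
Deadweight loss = ½ × 2.1419 × 16.9213 = $18.12 thousand.

$18.12 thousand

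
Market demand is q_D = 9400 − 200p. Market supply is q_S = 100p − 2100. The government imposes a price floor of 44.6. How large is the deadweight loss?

In inverse form: demand p = 47 − 0.005q, supply p = 21 + 0.01q.
Competitive equilibrium: 47 − 0.005q = 21 + 0.01q → q* = 1733.3333, p* = 38.3333.
At the floor p = 44.6, quantity demanded = (47 − 44.6)/0.005 = 480.
Sellers' marginal cost at q' = 480: 21 + 0.01·480 = 25.8.
Δq = 1733.3333 − 480 = 1253.3333; wedge = 44.6 − 25.8 = 18.8.
DWL = ½ × 1253.3333 × 18.8 = 11781.33.

11781.33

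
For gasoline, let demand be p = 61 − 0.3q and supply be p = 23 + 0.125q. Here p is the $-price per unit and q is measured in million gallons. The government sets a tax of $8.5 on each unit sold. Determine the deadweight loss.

$85 million

Competitive equilibrium: 61 − 0.3q = 23 + 0.125q → q* = 89.4118, p* = 34.1765.
With the tax, the buyer price exceeds the seller price by 8.5: (61 − 0.3q) − (23 + 0.125q) = 8.5 → q' = 69.4118.
Δq = 89.4118 − 69.4118 = 20; the wedge equals the tax, 8.5.
Deadweight loss = ½ × 20 × 8.5 = $85 million.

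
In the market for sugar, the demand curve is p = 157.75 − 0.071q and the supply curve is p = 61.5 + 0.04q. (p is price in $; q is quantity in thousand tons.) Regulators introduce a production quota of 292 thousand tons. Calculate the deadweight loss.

$18357.16 thousand

Competitive equilibrium: 157.75 − 0.071q = 61.5 + 0.04q → q* = 867.1171, p* = 96.1847.
At q = 292: demand price = 157.75 − 0.071·292 = 137.018; supply price = 61.5 + 0.04·292 = 73.18.
Δq = 867.1171 − 292 = 575.1171; wedge = 137.018 − 73.18 = 63.838.
The triangle = ½ × 575.1171 × 63.838 = $18357.16 thousand.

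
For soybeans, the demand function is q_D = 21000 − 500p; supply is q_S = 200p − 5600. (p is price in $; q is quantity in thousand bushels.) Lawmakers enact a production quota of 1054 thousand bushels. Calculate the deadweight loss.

In inverse form: demand p = 42 − 0.002q, supply p = 28 + 0.005q.
Competitive equilibrium: 42 − 0.002q = 28 + 0.005q → q* = 2000, p* = 38.
At q = 1054: demand price = 42 − 0.002·1054 = 39.892; supply price = 28 + 0.005·1054 = 33.27.
Δq = 2000 − 1054 = 946; wedge = 39.892 − 33.27 = 6.622.
Deadweight loss = ½ × 946 × 6.622 = $3132.206 thousand.

$3132.206 thousand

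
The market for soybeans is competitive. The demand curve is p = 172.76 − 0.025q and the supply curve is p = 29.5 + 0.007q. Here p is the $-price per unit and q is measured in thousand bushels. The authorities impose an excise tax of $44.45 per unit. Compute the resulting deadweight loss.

Competitive equilibrium: 172.76 − 0.025q = 29.5 + 0.007q → q* = 4476.875, p* = 60.8381.
With the tax, the buyer price exceeds the seller price by 44.45: (172.76 − 0.025q) − (29.5 + 0.007q) = 44.45 → q' = 3087.8125.
Δq = 4476.875 − 3087.8125 = 1389.0625; the wedge equals the tax, 44.45.
DWL = ½ × 1389.0625 × 44.45 = $30871.91 thousand.

$30871.91 thousand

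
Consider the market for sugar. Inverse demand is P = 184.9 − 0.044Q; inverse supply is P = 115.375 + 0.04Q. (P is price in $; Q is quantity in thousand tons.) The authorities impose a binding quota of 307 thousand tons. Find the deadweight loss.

$11386.46 thousand

Competitive equilibrium: 184.9 − 0.044Q = 115.375 + 0.04Q → Q* = 827.6786, P* = 148.4821.
At Q = 307: demand price = 184.9 − 0.044·307 = 171.392; supply price = 115.375 + 0.04·307 = 127.655.
ΔQ = 827.6786 − 307 = 520.6786; wedge = 171.392 − 127.655 = 43.737.
Deadweight loss = ½ × 520.6786 × 43.737 = $11386.46 thousand.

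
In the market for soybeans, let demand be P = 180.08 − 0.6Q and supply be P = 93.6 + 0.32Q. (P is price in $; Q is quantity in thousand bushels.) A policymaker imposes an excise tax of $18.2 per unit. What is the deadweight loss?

Competitive equilibrium: 180.08 − 0.6Q = 93.6 + 0.32Q → Q* = 94, P* = 123.68.
With the tax, the buyer price exceeds the seller price by 18.2: (180.08 − 0.6Q) − (93.6 + 0.32Q) = 18.2 → Q' = 74.2174.
ΔQ = 94 − 74.2174 = 19.7826; the wedge equals the tax, 18.2.
Welfare loss = ½ × 19.7826 × 18.2 = $180.02 thousand.

$180.02 thousand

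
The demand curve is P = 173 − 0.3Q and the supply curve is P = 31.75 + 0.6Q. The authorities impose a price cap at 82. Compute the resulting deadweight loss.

2410.84

Competitive equilibrium: 173 − 0.3Q = 31.75 + 0.6Q → Q* = 156.9444, P* = 125.9167.
At the ceiling P = 82, quantity supplied = (82 − 31.75)/0.6 = 83.75.
Willingness to pay at Q' = 83.75: 173 − 0.3·83.75 = 147.875.
ΔQ = 156.9444 − 83.75 = 73.1944; wedge = 147.875 − 82 = 65.875.
The triangle = ½ × 73.1944 × 65.875 = 2410.84.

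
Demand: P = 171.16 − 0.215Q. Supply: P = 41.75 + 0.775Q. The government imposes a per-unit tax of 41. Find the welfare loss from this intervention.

Competitive equilibrium: 171.16 − 0.215Q = 41.75 + 0.775Q → Q* = 130.7172, P* = 143.0558.
With the tax, the buyer price exceeds the seller price by 41: (171.16 − 0.215Q) − (41.75 + 0.775Q) = 41 → Q' = 89.303.
ΔQ = 130.7172 − 89.303 = 41.4142; the wedge equals the tax, 41.
The triangle = ½ × 41.4142 × 41 = 848.99.

848.99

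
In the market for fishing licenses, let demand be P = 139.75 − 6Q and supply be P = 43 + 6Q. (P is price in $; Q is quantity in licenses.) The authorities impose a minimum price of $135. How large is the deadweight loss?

$317.19

Competitive equilibrium: 139.75 − 6Q = 43 + 6Q → Q* = 8.0625, P* = 91.375.
At the floor P = 135, quantity demanded = (139.75 − 135)/6 = 0.7917.
Sellers' marginal cost at Q' = 0.7917: 43 + 6·0.7917 = 47.7502.
ΔQ = 8.0625 − 0.7917 = 7.2708; wedge = 135 − 47.7502 = 87.2498.
DWL = ½ × 7.2708 × 87.2498 = $317.19.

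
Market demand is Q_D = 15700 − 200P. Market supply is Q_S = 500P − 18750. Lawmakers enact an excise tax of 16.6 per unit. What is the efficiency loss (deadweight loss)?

In inverse form: demand P = 78.5 − 0.005Q, supply P = 37.5 + 0.002Q.
Competitive equilibrium: 78.5 − 0.005Q = 37.5 + 0.002Q → Q* = 5857.1429, P* = 49.2143.
With the tax, the buyer price exceeds the seller price by 16.6: (78.5 − 0.005Q) − (37.5 + 0.002Q) = 16.6 → Q' = 3485.7143.
ΔQ = 5857.1429 − 3485.7143 = 2371.4286; the wedge equals the tax, 16.6.
The triangle = ½ × 2371.4286 × 16.6 = 19682.86.

19682.86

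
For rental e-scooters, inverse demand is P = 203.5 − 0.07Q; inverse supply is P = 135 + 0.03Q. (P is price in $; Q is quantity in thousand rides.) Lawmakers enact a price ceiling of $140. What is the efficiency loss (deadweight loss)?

Competitive equilibrium: 203.5 − 0.07Q = 135 + 0.03Q → Q* = 685, P* = 155.55.
At the ceiling P = 140, quantity supplied = (140 − 135)/0.03 = 166.66667.
Willingness to pay at Q' = 166.66667: 203.5 − 0.07·166.66667 = 191.83333.
ΔQ = 685 − 166.66667 = 518.33333; wedge = 191.83333 − 140 = 51.83333.
DWL = ½ × 518.33333 × 51.83333 = $13433.47 thousand.

$13433.47 thousand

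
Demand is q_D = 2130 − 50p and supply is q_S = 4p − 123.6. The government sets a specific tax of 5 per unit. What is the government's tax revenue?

124.07

In inverse form: demand p = 42.6 − 0.02q, supply p = 30.9 + 0.25q.
Competitive equilibrium: 42.6 − 0.02q = 30.9 + 0.25q → q* = 43.3333, p* = 41.7333.
With the tax, the buyer price exceeds the seller price by 5: (42.6 − 0.02q) − (30.9 + 0.25q) = 5 → q' = 24.8148.
Tax revenue = 5 × 24.8148 = 124.07.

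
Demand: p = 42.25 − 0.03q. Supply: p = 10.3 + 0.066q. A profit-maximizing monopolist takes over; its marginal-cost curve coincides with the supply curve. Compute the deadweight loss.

Competitive equilibrium: 42.25 − 0.03q = 10.3 + 0.066q → q* = 332.8125, p* = 32.2656.
Marginal revenue: MR = 42.25 − 0.06q. Set MR = MC: 42.25 − 0.06q = 10.3 + 0.066q → q_m = 253.5714.
Price p_m = 42.25 − 0.03·253.5714 = 34.6429; MC(q_m) = 10.3 + 0.066·253.5714 = 27.0357.
Competitive q* = 332.8125, so Δq = 79.2411; wedge = 34.6429 − 27.0357 = 7.6072.
The triangle = ½ × 79.2411 × 7.6072 = 301.40.

301.40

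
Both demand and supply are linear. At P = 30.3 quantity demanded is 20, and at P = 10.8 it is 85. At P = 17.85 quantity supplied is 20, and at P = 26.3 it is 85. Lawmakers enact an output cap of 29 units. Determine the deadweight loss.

Demand slope = (10.8 − 30.3)/(85 − 20) = −0.3, so P = 36.3 − 0.3Q.
Supply slope = (26.3 − 17.85)/(85 − 20) = 0.13, so P = 15.25 + 0.13Q.
Competitive equilibrium: 36.3 − 0.3Q = 15.25 + 0.13Q → Q* = 48.9535, P* = 21.614.
At Q = 29: demand price = 36.3 − 0.3·29 = 27.6; supply price = 15.25 + 0.13·29 = 19.02.
ΔQ = 48.9535 − 29 = 19.9535; wedge = 27.6 − 19.02 = 8.58.
Deadweight loss = ½ × 19.9535 × 8.58 = 85.60.

85.60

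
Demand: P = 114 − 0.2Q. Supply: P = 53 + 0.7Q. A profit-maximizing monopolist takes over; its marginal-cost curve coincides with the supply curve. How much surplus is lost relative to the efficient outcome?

Competitive equilibrium: 114 − 0.2Q = 53 + 0.7Q → Q* = 67.7778, P* = 100.4444.
Marginal revenue: MR = 114 − 0.4Q. Set MR = MC: 114 − 0.4Q = 53 + 0.7Q → Q_m = 55.4545.
Price P_m = 114 − 0.2·55.4545 = 102.9091; MC(Q_m) = 53 + 0.7·55.4545 = 91.8182.
Competitive Q* = 67.7778, so ΔQ = 12.3233; wedge = 102.9091 − 91.8182 = 11.0909.
DWL = ½ × 12.3233 × 11.0909 = 68.34.

68.34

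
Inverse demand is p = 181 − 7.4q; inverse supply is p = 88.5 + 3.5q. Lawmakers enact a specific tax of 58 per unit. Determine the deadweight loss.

154.31

Competitive equilibrium: 181 − 7.4q = 88.5 + 3.5q → q* = 8.4862, p* = 118.2018.
With the tax, the buyer price exceeds the seller price by 58: (181 − 7.4q) − (88.5 + 3.5q) = 58 → q' = 3.1651.
Δq = 8.4862 − 3.1651 = 5.3211; the wedge equals the tax, 58.
Deadweight loss = ½ × 5.3211 × 58 = 154.31.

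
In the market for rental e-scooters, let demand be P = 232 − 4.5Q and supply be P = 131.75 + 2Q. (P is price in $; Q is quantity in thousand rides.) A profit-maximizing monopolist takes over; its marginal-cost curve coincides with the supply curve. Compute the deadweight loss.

Competitive equilibrium: 232 − 4.5Q = 131.75 + 2Q → Q* = 15.4231, P* = 162.5962.
Marginal revenue: MR = 232 − 9Q. Set MR = MC: 232 − 9Q = 131.75 + 2Q → Q_m = 9.1136.
Price P_m = 232 − 4.5·9.1136 = 190.9888; MC(Q_m) = 131.75 + 2·9.1136 = 149.9772.
Competitive Q* = 15.4231, so ΔQ = 6.3095; wedge = 190.9888 − 149.9772 = 41.0116.
DWL = ½ × 6.3095 × 41.0116 = $129.38 thousand.

$129.38 thousand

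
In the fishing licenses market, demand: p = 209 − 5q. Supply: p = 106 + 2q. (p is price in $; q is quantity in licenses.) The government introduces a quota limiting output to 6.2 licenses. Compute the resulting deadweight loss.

$253.73

Competitive equilibrium: 209 − 5q = 106 + 2q → q* = 14.7143, p* = 135.4286.
At q = 6.2: demand price = 209 − 5·6.2 = 178; supply price = 106 + 2·6.2 = 118.4.
Δq = 14.7143 − 6.2 = 8.5143; wedge = 178 − 118.4 = 59.6.
DWL = ½ × 8.5143 × 59.6 = $253.73.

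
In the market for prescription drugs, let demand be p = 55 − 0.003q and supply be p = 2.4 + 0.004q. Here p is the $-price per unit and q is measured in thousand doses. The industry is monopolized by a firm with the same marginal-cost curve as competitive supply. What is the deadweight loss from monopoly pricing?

$17786.31 thousand

Competitive equilibrium: 55 − 0.003q = 2.4 + 0.004q → q* = 7514.2857, p* = 32.4571.
Marginal revenue: MR = 55 − 0.006q. Set MR = MC: 55 − 0.006q = 2.4 + 0.004q → q_m = 5260.
Price p_m = 55 − 0.003·5260 = 39.22; MC(q_m) = 2.4 + 0.004·5260 = 23.44.
Competitive q* = 7514.2857, so Δq = 2254.2857; wedge = 39.22 − 23.44 = 15.78.
Welfare loss = ½ × 2254.2857 × 15.78 = $17786.31 thousand.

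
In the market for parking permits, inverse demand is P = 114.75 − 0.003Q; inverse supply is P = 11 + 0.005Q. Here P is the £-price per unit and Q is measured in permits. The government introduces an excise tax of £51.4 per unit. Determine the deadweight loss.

£165122.50

Competitive equilibrium: 114.75 − 0.003Q = 11 + 0.005Q → Q* = 12968.75, P* = 75.8438.
With the tax, the buyer price exceeds the seller price by 51.4: (114.75 − 0.003Q) − (11 + 0.005Q) = 51.4 → Q' = 6543.75.
ΔQ = 12968.75 − 6543.75 = 6425; the wedge equals the tax, 51.4.
The triangle = ½ × 6425 × 51.4 = £165122.50.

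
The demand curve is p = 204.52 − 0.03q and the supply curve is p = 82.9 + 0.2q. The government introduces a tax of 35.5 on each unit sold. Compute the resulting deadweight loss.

Competitive equilibrium: 204.52 − 0.03q = 82.9 + 0.2q → q* = 528.7826, p* = 188.6565.
With the tax, the buyer price exceeds the seller price by 35.5: (204.52 − 0.03q) − (82.9 + 0.2q) = 35.5 → q' = 374.4348.
Δq = 528.7826 − 374.4348 = 154.3478; the wedge equals the tax, 35.5.
Deadweight loss = ½ × 154.3478 × 35.5 = 2739.67.

2739.67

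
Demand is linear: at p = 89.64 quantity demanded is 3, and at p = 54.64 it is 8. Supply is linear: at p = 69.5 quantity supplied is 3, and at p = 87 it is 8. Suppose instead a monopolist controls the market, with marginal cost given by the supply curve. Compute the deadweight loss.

20.32

Demand slope = (54.64 − 89.64)/(8 − 3) = −7, so p = 110.64 − 7q.
Supply slope = (87 − 69.5)/(8 − 3) = 3.5, so p = 59 + 3.5q.
Competitive equilibrium: 110.64 − 7q = 59 + 3.5q → q* = 4.9181, p* = 76.2133.
Marginal revenue: MR = 110.64 − 14q. Set MR = MC: 110.64 − 14q = 59 + 3.5q → q_m = 2.9509.
Price p_m = 110.64 − 7·2.9509 = 89.9837; MC(q_m) = 59 + 3.5·2.9509 = 69.3282.
Competitive q* = 4.9181, so Δq = 1.9672; wedge = 89.9837 − 69.3282 = 20.6555.
The triangle = ½ × 1.9672 × 20.6555 = 20.32.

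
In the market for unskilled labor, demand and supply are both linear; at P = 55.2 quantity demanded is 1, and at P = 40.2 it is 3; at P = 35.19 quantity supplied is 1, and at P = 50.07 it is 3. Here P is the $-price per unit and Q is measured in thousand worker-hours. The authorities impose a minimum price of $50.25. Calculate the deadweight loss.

$3.45 thousand

Demand slope = (40.2 − 55.2)/(3 − 1) = −7.5, so P = 62.7 − 7.5Q.
Supply slope = (50.07 − 35.19)/(3 − 1) = 7.44, so P = 27.75 + 7.44Q.
Competitive equilibrium: 62.7 − 7.5Q = 27.75 + 7.44Q → Q* = 2.3394, P* = 45.1548.
At the floor P = 50.25, quantity demanded = (62.7 − 50.25)/7.5 = 1.66.
Sellers' marginal cost at Q' = 1.66: 27.75 + 7.44·1.66 = 40.1004.
ΔQ = 2.3394 − 1.66 = 0.6794; wedge = 50.25 − 40.1004 = 10.1496.
The triangle = ½ × 0.6794 × 10.1496 = $3.45 thousand.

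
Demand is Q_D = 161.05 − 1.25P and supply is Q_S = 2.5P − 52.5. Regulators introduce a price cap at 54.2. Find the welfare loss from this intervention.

In inverse form: demand P = 128.84 − 0.8Q, supply P = 21 + 0.4Q.
Competitive equilibrium: 128.84 − 0.8Q = 21 + 0.4Q → Q* = 89.8667, P* = 56.9467.
At the ceiling P = 54.2, quantity supplied = (54.2 − 21)/0.4 = 83.
Willingness to pay at Q' = 83: 128.84 − 0.8·83 = 62.44.
ΔQ = 89.8667 − 83 = 6.8667; wedge = 62.44 − 54.2 = 8.24.
DWL = ½ × 6.8667 × 8.24 = 28.29.

28.29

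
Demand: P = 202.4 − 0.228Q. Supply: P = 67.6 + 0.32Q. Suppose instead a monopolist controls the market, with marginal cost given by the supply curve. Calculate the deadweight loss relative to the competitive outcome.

1431.25

Competitive equilibrium: 202.4 − 0.228Q = 67.6 + 0.32Q → Q* = 245.9854, P* = 146.3153.
Marginal revenue: MR = 202.4 − 0.456Q. Set MR = MC: 202.4 − 0.456Q = 67.6 + 0.32Q → Q_m = 173.7113.
Price P_m = 202.4 − 0.228·173.7113 = 162.7938; MC(Q_m) = 67.6 + 0.32·173.7113 = 123.1876.
Competitive Q* = 245.9854, so ΔQ = 72.2741; wedge = 162.7938 − 123.1876 = 39.6062.
Welfare loss = ½ × 72.2741 × 39.6062 = 1431.25.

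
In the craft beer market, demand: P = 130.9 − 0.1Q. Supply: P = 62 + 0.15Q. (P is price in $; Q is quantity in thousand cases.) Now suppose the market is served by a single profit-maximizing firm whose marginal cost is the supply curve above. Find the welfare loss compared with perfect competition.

Competitive equilibrium: 130.9 − 0.1Q = 62 + 0.15Q → Q* = 275.6, P* = 103.34.
Marginal revenue: MR = 130.9 − 0.2Q. Set MR = MC: 130.9 − 0.2Q = 62 + 0.15Q → Q_m = 196.8571.
Price P_m = 130.9 − 0.1·196.8571 = 111.2143; MC(Q_m) = 62 + 0.15·196.8571 = 91.5286.
Competitive Q* = 275.6, so ΔQ = 78.7429; wedge = 111.2143 − 91.5286 = 19.6857.
DWL = ½ × 78.7429 × 19.6857 = $775.05 thousand.

$775.05 thousand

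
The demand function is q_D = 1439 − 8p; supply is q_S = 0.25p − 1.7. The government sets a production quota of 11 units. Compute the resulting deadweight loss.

In inverse form: demand p = 179.875 − 0.125q, supply p = 6.8 + 4q.
Competitive equilibrium: 179.875 − 0.125q = 6.8 + 4q → q* = 41.9576, p* = 174.6303.
At q = 11: demand price = 179.875 − 0.125·11 = 178.5; supply price = 6.8 + 4·11 = 50.8.
Δq = 41.9576 − 11 = 30.9576; wedge = 178.5 − 50.8 = 127.7.
DWL = ½ × 30.9576 × 127.7 = 1976.64.

1976.64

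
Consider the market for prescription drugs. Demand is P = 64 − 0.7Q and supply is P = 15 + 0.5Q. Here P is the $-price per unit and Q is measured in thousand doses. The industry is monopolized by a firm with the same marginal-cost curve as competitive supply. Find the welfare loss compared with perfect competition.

$135.79 thousand

Competitive equilibrium: 64 − 0.7Q = 15 + 0.5Q → Q* = 40.8333, P* = 35.4167.
Marginal revenue: MR = 64 − 1.4Q. Set MR = MC: 64 − 1.4Q = 15 + 0.5Q → Q_m = 25.7895.
Price P_m = 64 − 0.7·25.7895 = 45.9474; MC(Q_m) = 15 + 0.5·25.7895 = 27.8948.
Competitive Q* = 40.8333, so ΔQ = 15.0438; wedge = 45.9474 − 27.8948 = 18.0526.
Welfare loss = ½ × 15.0438 × 18.0526 = $135.79 thousand.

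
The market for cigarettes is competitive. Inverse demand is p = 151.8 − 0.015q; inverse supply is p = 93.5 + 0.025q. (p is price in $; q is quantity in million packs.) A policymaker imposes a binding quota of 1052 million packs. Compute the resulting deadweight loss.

$3288.605 million

Competitive equilibrium: 151.8 − 0.015q = 93.5 + 0.025q → q* = 1457.5, p* = 129.9375.
At q = 1052: demand price = 151.8 − 0.015·1052 = 136.02; supply price = 93.5 + 0.025·1052 = 119.8.
Δq = 1457.5 − 1052 = 405.5; wedge = 136.02 − 119.8 = 16.22.
Welfare loss = ½ × 405.5 × 16.22 = $3288.605 million.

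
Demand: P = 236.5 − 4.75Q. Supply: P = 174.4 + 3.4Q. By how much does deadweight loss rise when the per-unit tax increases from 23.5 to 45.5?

Competitive equilibrium: 236.5 − 4.75Q = 174.4 + 3.4Q → Q* = 7.6196, P* = 200.3067.
For a per-unit tax t: ΔQ = t/8.15, so DWL = ½·t·(t/8.15) = t²/16.3.
At t = 23.5: DWL = 33.88. At t = 45.5: DWL = 127.009.
Increase = 127.009 − 33.88 = 93.13.

93.13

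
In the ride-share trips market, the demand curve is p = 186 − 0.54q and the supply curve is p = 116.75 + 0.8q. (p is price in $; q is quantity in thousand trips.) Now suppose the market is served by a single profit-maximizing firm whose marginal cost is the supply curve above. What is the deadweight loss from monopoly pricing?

$147.63 thousand

Competitive equilibrium: 186 − 0.54q = 116.75 + 0.8q → q* = 51.6791, p* = 158.0933.
Marginal revenue: MR = 186 − 1.08q. Set MR = MC: 186 − 1.08q = 116.75 + 0.8q → q_m = 36.8351.
Price p_m = 186 − 0.54·36.8351 = 166.109; MC(q_m) = 116.75 + 0.8·36.8351 = 146.2181.
Competitive q* = 51.6791, so Δq = 14.844; wedge = 166.109 − 146.2181 = 19.8909.
DWL = ½ × 14.844 × 19.8909 = $147.63 thousand.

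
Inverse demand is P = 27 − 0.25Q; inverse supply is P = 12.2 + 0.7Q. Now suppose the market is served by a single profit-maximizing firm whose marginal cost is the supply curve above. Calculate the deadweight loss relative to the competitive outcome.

5

Competitive equilibrium: 27 − 0.25Q = 12.2 + 0.7Q → Q* = 15.5789, P* = 23.1053.
Marginal revenue: MR = 27 − 0.5Q. Set MR = MC: 27 − 0.5Q = 12.2 + 0.7Q → Q_m = 12.3333.
Price P_m = 27 − 0.25·12.3333 = 23.9167; MC(Q_m) = 12.2 + 0.7·12.3333 = 20.8333.
Competitive Q* = 15.5789, so ΔQ = 3.2456; wedge = 23.9167 − 20.8333 = 3.0834.
The triangle = ½ × 3.2456 × 3.0834 = 5.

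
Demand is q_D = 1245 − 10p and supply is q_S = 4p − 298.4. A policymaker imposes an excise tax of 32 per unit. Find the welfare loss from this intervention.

In inverse form: demand p = 124.5 − 0.1q, supply p = 74.6 + 0.25q.
Competitive equilibrium: 124.5 − 0.1q = 74.6 + 0.25q → q* = 142.5714, p* = 110.2429.
With the tax, the buyer price exceeds the seller price by 32: (124.5 − 0.1q) − (74.6 + 0.25q) = 32 → q' = 51.1429.
Δq = 142.5714 − 51.1429 = 91.4285; the wedge equals the tax, 32.
Welfare loss = ½ × 91.4285 × 32 = 1462.86.

1462.86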